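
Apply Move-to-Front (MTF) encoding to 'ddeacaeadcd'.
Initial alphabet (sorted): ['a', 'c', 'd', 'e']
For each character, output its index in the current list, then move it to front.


MTF encoding:
'd': index 2 in ['a', 'c', 'd', 'e'] -> ['d', 'a', 'c', 'e']
'd': index 0 in ['d', 'a', 'c', 'e'] -> ['d', 'a', 'c', 'e']
'e': index 3 in ['d', 'a', 'c', 'e'] -> ['e', 'd', 'a', 'c']
'a': index 2 in ['e', 'd', 'a', 'c'] -> ['a', 'e', 'd', 'c']
'c': index 3 in ['a', 'e', 'd', 'c'] -> ['c', 'a', 'e', 'd']
'a': index 1 in ['c', 'a', 'e', 'd'] -> ['a', 'c', 'e', 'd']
'e': index 2 in ['a', 'c', 'e', 'd'] -> ['e', 'a', 'c', 'd']
'a': index 1 in ['e', 'a', 'c', 'd'] -> ['a', 'e', 'c', 'd']
'd': index 3 in ['a', 'e', 'c', 'd'] -> ['d', 'a', 'e', 'c']
'c': index 3 in ['d', 'a', 'e', 'c'] -> ['c', 'd', 'a', 'e']
'd': index 1 in ['c', 'd', 'a', 'e'] -> ['d', 'c', 'a', 'e']


Output: [2, 0, 3, 2, 3, 1, 2, 1, 3, 3, 1]


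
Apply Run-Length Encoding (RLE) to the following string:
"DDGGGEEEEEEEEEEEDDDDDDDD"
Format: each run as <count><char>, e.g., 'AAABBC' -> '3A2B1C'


Scanning runs left to right:
  i=0: run of 'D' x 2 -> '2D'
  i=2: run of 'G' x 3 -> '3G'
  i=5: run of 'E' x 11 -> '11E'
  i=16: run of 'D' x 8 -> '8D'

RLE = 2D3G11E8D


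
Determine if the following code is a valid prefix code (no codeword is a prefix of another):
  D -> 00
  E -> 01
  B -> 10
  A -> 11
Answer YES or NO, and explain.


Checking each pair (does one codeword prefix another?):
  D='00' vs E='01': no prefix
  D='00' vs B='10': no prefix
  D='00' vs A='11': no prefix
  E='01' vs D='00': no prefix
  E='01' vs B='10': no prefix
  E='01' vs A='11': no prefix
  B='10' vs D='00': no prefix
  B='10' vs E='01': no prefix
  B='10' vs A='11': no prefix
  A='11' vs D='00': no prefix
  A='11' vs E='01': no prefix
  A='11' vs B='10': no prefix
No violation found over all pairs.

YES -- this is a valid prefix code. No codeword is a prefix of any other codeword.


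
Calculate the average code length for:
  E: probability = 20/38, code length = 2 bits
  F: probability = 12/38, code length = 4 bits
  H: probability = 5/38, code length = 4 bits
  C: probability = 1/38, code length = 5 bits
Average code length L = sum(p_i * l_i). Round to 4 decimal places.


Weighted contributions p_i * l_i:
  E: (20/38) * 2 = 40/38
  F: (12/38) * 4 = 48/38
  H: (5/38) * 4 = 20/38
  C: (1/38) * 5 = 5/38
Sum = (40 + 48 + 20 + 5)/38 = 113/38

L = 113/38 = 2.9737 bits/symbol


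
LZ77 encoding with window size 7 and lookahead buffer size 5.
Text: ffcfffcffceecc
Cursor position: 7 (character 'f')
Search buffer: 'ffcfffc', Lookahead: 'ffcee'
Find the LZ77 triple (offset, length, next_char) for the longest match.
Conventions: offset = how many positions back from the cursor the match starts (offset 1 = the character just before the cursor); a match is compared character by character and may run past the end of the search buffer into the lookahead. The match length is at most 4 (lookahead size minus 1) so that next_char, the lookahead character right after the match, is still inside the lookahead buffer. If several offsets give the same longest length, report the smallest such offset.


Try each offset into the search buffer:
  offset=1 (pos 6, char 'c'): match length 0
  offset=2 (pos 5, char 'f'): match length 1
  offset=3 (pos 4, char 'f'): match length 3
  offset=4 (pos 3, char 'f'): match length 2
  offset=5 (pos 2, char 'c'): match length 0
  offset=6 (pos 1, char 'f'): match length 1
  offset=7 (pos 0, char 'f'): match length 3
Longest match has length 3, found at offsets 3, 7; take the smallest, offset 3.
next_char = character at position 7 + 3 = 10 -> 'e'

Best match: offset=3, length=3 (matching 'ffc' starting at position 4)
LZ77 triple: (3, 3, 'e')


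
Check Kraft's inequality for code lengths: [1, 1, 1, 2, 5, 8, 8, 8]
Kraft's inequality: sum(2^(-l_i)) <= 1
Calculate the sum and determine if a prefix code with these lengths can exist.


Sum = 2^(-1) + 2^(-1) + 2^(-1) + 2^(-2) + 2^(-5) + 2^(-8) + 2^(-8) + 2^(-8)
    = 0.5 + 0.5 + 0.5 + 0.25 + 0.03125 + 0.00390625 + 0.00390625 + 0.00390625
    = 459/256 = 1.79296875
Since 1.79296875 > 1, Kraft's inequality is NOT satisfied.
A prefix code with these lengths CANNOT exist.

Kraft sum = 1.79296875. Not satisfied.


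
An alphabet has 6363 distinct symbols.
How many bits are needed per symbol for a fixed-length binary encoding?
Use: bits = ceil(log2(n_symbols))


log2(6363) = 12.6355
Bracket: 2^12 = 4096 < 6363 <= 2^13 = 8192
So ceil(log2(6363)) = 13

bits = ceil(log2(6363)) = ceil(12.6355) = 13 bits


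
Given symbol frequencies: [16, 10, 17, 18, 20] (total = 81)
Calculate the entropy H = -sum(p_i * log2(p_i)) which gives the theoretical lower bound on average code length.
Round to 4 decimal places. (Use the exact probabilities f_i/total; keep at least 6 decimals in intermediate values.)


Per-symbol terms -p_i * log2(p_i) with p_i = f_i/81:
  p = 16/81 = 0.197531: log2(p) = -2.339850, -p*log2(p) = 0.462193
  p = 10/81 = 0.123457: log2(p) = -3.017922, -p*log2(p) = 0.372583
  p = 17/81 = 0.209877: log2(p) = -2.252387, -p*log2(p) = 0.472723
  p = 18/81 = 0.222222: log2(p) = -2.169925, -p*log2(p) = 0.482206
  p = 20/81 = 0.246914: log2(p) = -2.017922, -p*log2(p) = 0.498252
H = 0.462193 + 0.372583 + 0.472723 + 0.482206 + 0.498252 = 2.287957

H = 2.288 bits/symbol


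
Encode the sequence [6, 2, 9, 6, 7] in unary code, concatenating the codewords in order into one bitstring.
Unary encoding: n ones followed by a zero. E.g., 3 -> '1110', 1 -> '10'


Encode each number as n ones followed by a terminating 0:
  6 -> 1111110 (7 bits)
  2 -> 110 (3 bits)
  9 -> 1111111110 (10 bits)
  6 -> 1111110 (7 bits)
  7 -> 11111110 (8 bits)
Total length = 7 + 3 + 10 + 7 + 8 = 35 bits.

Unary([6, 2, 9, 6, 7]) = 11111101101111111110111111011111110 (35 bits)


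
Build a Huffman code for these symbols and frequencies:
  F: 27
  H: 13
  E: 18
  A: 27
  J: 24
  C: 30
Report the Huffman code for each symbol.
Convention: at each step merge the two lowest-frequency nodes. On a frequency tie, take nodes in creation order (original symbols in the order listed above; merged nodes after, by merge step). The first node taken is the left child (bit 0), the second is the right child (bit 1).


Huffman tree construction:
Step 1: Merge H(13) + E(18) = 31
Step 2: Merge J(24) + F(27) = 51
Step 3: Merge A(27) + C(30) = 57
Step 4: Merge (H+E)(31) + (J+F)(51) = 82
Step 5: Merge (A+C)(57) + ((H+E)+(J+F))(82) = 139
Read each symbol's code off the tree from the root (left child = 0, right child = 1).

Codes:
  F: 111 (length 3)
  H: 100 (length 3)
  E: 101 (length 3)
  A: 00 (length 2)
  J: 110 (length 3)
  C: 01 (length 2)
Average code length: 360/139 = 2.5899 bits/symbol


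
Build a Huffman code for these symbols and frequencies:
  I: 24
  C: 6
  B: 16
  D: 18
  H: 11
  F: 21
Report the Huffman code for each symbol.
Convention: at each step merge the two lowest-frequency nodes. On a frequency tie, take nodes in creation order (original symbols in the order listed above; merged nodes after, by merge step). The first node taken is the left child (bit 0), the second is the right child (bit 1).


Huffman tree construction:
Step 1: Merge C(6) + H(11) = 17
Step 2: Merge B(16) + (C+H)(17) = 33
Step 3: Merge D(18) + F(21) = 39
Step 4: Merge I(24) + (B+(C+H))(33) = 57
Step 5: Merge (D+F)(39) + (I+(B+(C+H)))(57) = 96
Read each symbol's code off the tree from the root (left child = 0, right child = 1).

Codes:
  I: 10 (length 2)
  C: 1110 (length 4)
  B: 110 (length 3)
  D: 00 (length 2)
  H: 1111 (length 4)
  F: 01 (length 2)
Average code length: 242/96 = 2.5208 bits/symbol


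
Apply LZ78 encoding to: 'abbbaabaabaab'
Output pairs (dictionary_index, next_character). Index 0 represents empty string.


LZ78 encoding steps:
Dictionary: {0: ''}
Step 1: w='' (idx 0), next='a' -> output (0, 'a'), add 'a' as idx 1
Step 2: w='' (idx 0), next='b' -> output (0, 'b'), add 'b' as idx 2
Step 3: w='b' (idx 2), next='b' -> output (2, 'b'), add 'bb' as idx 3
Step 4: w='a' (idx 1), next='a' -> output (1, 'a'), add 'aa' as idx 4
Step 5: w='b' (idx 2), next='a' -> output (2, 'a'), add 'ba' as idx 5
Step 6: w='a' (idx 1), next='b' -> output (1, 'b'), add 'ab' as idx 6
Step 7: w='aa' (idx 4), next='b' -> output (4, 'b'), add 'aab' as idx 7


Encoded: [(0, 'a'), (0, 'b'), (2, 'b'), (1, 'a'), (2, 'a'), (1, 'b'), (4, 'b')]


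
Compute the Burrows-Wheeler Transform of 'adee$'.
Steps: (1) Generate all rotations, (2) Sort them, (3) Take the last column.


Rotations (sorted):
  0: $adee -> last char: e
  1: adee$ -> last char: $
  2: dee$a -> last char: a
  3: e$ade -> last char: e
  4: ee$ad -> last char: d


BWT = e$aed


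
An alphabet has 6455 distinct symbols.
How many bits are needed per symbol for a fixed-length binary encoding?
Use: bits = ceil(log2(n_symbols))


log2(6455) = 12.6562
Bracket: 2^12 = 4096 < 6455 <= 2^13 = 8192
So ceil(log2(6455)) = 13

bits = ceil(log2(6455)) = ceil(12.6562) = 13 bits


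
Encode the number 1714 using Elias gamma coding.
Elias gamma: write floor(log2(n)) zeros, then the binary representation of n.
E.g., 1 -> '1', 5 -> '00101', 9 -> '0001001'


num_bits = floor(log2(1714)) + 1 = 11
leading_zeros = num_bits - 1 = 10
binary(1714) = 11010110010

Elias gamma(1714) = '0000000000' + '11010110010' = 000000000011010110010 (21 bits)


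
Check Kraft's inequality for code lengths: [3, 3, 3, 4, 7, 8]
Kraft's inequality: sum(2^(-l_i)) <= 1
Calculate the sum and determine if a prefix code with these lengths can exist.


Sum = 2^(-3) + 2^(-3) + 2^(-3) + 2^(-4) + 2^(-7) + 2^(-8)
    = 0.125 + 0.125 + 0.125 + 0.0625 + 0.0078125 + 0.00390625
    = 115/256 = 0.44921875
Since 0.44921875 <= 1, Kraft's inequality IS satisfied.
A prefix code with these lengths CAN exist.

Kraft sum = 0.44921875. Satisfied.


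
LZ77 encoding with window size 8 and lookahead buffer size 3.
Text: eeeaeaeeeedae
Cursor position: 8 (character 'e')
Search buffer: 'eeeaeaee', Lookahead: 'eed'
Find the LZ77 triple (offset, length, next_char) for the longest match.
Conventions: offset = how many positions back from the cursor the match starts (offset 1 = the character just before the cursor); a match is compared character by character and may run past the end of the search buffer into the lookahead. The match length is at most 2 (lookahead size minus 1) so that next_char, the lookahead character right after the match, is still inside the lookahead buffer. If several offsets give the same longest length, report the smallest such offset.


Try each offset into the search buffer:
  offset=1 (pos 7, char 'e'): match length 2
  offset=2 (pos 6, char 'e'): match length 2
  offset=3 (pos 5, char 'a'): match length 0
  offset=4 (pos 4, char 'e'): match length 1
  offset=5 (pos 3, char 'a'): match length 0
  offset=6 (pos 2, char 'e'): match length 1
  offset=7 (pos 1, char 'e'): match length 2
  offset=8 (pos 0, char 'e'): match length 2
Longest match has length 2, found at offsets 1, 2, 7, 8; take the smallest, offset 1.
next_char = character at position 8 + 2 = 10 -> 'd'

Best match: offset=1, length=2 (matching 'ee' starting at position 7)
LZ77 triple: (1, 2, 'd')


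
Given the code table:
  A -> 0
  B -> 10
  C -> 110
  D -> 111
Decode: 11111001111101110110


Decoding:
111 -> D
110 -> C
0 -> A
111 -> D
110 -> C
111 -> D
0 -> A
110 -> C


Result: DCADCDAC


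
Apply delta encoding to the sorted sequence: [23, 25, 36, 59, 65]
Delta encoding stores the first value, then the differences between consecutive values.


First value: 23
Deltas:
  25 - 23 = 2
  36 - 25 = 11
  59 - 36 = 23
  65 - 59 = 6


Delta encoded: [23, 2, 11, 23, 6]


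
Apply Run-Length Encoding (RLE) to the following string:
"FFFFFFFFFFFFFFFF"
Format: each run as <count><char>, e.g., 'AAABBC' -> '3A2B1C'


Scanning runs left to right:
  i=0: run of 'F' x 16 -> '16F'

RLE = 16F


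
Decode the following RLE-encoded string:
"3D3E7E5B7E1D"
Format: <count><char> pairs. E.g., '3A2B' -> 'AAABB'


Expanding each <count><char> pair:
  3D -> 'DDD'
  3E -> 'EEE'
  7E -> 'EEEEEEE'
  5B -> 'BBBBB'
  7E -> 'EEEEEEE'
  1D -> 'D'

Decoded = DDDEEEEEEEEEEBBBBBEEEEEEED


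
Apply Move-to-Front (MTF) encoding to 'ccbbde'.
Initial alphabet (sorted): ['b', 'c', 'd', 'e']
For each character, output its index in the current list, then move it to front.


MTF encoding:
'c': index 1 in ['b', 'c', 'd', 'e'] -> ['c', 'b', 'd', 'e']
'c': index 0 in ['c', 'b', 'd', 'e'] -> ['c', 'b', 'd', 'e']
'b': index 1 in ['c', 'b', 'd', 'e'] -> ['b', 'c', 'd', 'e']
'b': index 0 in ['b', 'c', 'd', 'e'] -> ['b', 'c', 'd', 'e']
'd': index 2 in ['b', 'c', 'd', 'e'] -> ['d', 'b', 'c', 'e']
'e': index 3 in ['d', 'b', 'c', 'e'] -> ['e', 'd', 'b', 'c']


Output: [1, 0, 1, 0, 2, 3]


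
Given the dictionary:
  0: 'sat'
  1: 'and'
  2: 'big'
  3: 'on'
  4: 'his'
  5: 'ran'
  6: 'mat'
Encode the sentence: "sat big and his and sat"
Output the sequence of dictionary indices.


Look up each word in the dictionary:
  'sat' -> 0
  'big' -> 2
  'and' -> 1
  'his' -> 4
  'and' -> 1
  'sat' -> 0

Encoded: [0, 2, 1, 4, 1, 0]


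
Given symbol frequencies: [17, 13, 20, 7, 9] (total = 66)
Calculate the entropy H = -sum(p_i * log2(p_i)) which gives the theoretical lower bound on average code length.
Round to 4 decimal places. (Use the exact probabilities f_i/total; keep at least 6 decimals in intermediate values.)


Per-symbol terms -p_i * log2(p_i) with p_i = f_i/66:
  p = 17/66 = 0.257576: log2(p) = -1.956931, -p*log2(p) = 0.504058
  p = 13/66 = 0.196970: log2(p) = -2.343954, -p*log2(p) = 0.461688
  p = 20/66 = 0.303030: log2(p) = -1.722466, -p*log2(p) = 0.521959
  p = 7/66 = 0.106061: log2(p) = -3.237039, -p*log2(p) = 0.343322
  p = 9/66 = 0.136364: log2(p) = -2.874469, -p*log2(p) = 0.391973
H = 0.504058 + 0.461688 + 0.521959 + 0.343322 + 0.391973 = 2.223000

H = 2.223 bits/symbol


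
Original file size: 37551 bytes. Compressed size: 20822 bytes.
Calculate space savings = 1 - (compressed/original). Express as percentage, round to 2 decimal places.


ratio = compressed/original = 20822/37551 = 0.554499
savings = 1 - ratio = 1 - 0.554499 = 0.445501
as a percentage: 0.445501 * 100 = 44.55%

Space savings = 1 - 20822/37551 = 44.55%


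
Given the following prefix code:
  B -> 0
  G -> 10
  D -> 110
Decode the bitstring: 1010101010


Decoding step by step:
Bits 10 -> G
Bits 10 -> G
Bits 10 -> G
Bits 10 -> G
Bits 10 -> G


Decoded message: GGGGG


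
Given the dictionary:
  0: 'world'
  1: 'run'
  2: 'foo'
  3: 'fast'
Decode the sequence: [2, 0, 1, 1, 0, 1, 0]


Look up each index in the dictionary:
  2 -> 'foo'
  0 -> 'world'
  1 -> 'run'
  1 -> 'run'
  0 -> 'world'
  1 -> 'run'
  0 -> 'world'

Decoded: "foo world run run world run world"


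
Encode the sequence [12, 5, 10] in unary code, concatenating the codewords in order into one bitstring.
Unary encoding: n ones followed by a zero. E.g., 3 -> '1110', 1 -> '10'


Encode each number as n ones followed by a terminating 0:
  12 -> 1111111111110 (13 bits)
  5 -> 111110 (6 bits)
  10 -> 11111111110 (11 bits)
Total length = 13 + 6 + 11 = 30 bits.

Unary([12, 5, 10]) = 111111111111011111011111111110 (30 bits)


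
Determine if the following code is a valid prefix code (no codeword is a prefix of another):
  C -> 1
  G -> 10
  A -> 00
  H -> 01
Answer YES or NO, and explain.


Checking each pair (does one codeword prefix another?):
  C='1' vs G='10': prefix -- VIOLATION

NO -- this is NOT a valid prefix code. C (1) is a prefix of G (10).


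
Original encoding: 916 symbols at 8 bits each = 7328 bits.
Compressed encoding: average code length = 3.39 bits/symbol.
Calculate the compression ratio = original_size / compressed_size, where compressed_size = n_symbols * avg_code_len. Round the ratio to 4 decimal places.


original_size = n_symbols * orig_bits = 916 * 8 = 7328 bits
compressed_size = n_symbols * avg_code_len = 916 * 3.39 = 3105.24 bits
ratio = original_size / compressed_size = 7328 / 3105.24 = 2.3599

Compression ratio = 2.3599


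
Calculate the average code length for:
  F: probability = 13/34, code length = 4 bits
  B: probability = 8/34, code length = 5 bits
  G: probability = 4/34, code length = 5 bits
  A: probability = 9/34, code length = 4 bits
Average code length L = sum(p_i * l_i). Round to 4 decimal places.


Weighted contributions p_i * l_i:
  F: (13/34) * 4 = 52/34
  B: (8/34) * 5 = 40/34
  G: (4/34) * 5 = 20/34
  A: (9/34) * 4 = 36/34
Sum = (52 + 40 + 20 + 36)/34 = 148/34

L = 148/34 = 4.3529 bits/symbol


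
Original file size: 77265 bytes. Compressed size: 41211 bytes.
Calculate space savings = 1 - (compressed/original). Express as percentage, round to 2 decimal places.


ratio = compressed/original = 41211/77265 = 0.533372
savings = 1 - ratio = 1 - 0.533372 = 0.466628
as a percentage: 0.466628 * 100 = 46.66%

Space savings = 1 - 41211/77265 = 46.66%


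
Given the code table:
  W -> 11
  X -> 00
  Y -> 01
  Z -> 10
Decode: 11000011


Decoding:
11 -> W
00 -> X
00 -> X
11 -> W


Result: WXXW


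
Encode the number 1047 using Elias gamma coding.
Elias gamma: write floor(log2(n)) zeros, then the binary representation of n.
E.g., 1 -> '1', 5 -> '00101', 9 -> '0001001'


num_bits = floor(log2(1047)) + 1 = 11
leading_zeros = num_bits - 1 = 10
binary(1047) = 10000010111

Elias gamma(1047) = '0000000000' + '10000010111' = 000000000010000010111 (21 bits)


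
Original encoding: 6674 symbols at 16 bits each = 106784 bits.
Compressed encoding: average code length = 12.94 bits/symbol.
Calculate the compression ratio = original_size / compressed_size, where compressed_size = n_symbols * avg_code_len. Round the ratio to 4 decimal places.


original_size = n_symbols * orig_bits = 6674 * 16 = 106784 bits
compressed_size = n_symbols * avg_code_len = 6674 * 12.94 = 86361.56 bits
ratio = original_size / compressed_size = 106784 / 86361.56 = 1.2365

Compression ratio = 1.2365


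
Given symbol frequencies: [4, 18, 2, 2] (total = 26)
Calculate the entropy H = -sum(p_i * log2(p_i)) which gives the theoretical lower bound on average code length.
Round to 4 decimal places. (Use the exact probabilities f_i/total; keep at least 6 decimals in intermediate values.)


Per-symbol terms -p_i * log2(p_i) with p_i = f_i/26:
  p = 4/26 = 0.153846: log2(p) = -2.700440, -p*log2(p) = 0.415452
  p = 18/26 = 0.692308: log2(p) = -0.530515, -p*log2(p) = 0.367279
  p = 2/26 = 0.076923: log2(p) = -3.700440, -p*log2(p) = 0.284649
  p = 2/26 = 0.076923: log2(p) = -3.700440, -p*log2(p) = 0.284649
H = 0.415452 + 0.367279 + 0.284649 + 0.284649 = 1.352029

H = 1.352 bits/symbol


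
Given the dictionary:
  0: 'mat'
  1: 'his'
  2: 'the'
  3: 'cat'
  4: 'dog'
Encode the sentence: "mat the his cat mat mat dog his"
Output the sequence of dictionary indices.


Look up each word in the dictionary:
  'mat' -> 0
  'the' -> 2
  'his' -> 1
  'cat' -> 3
  'mat' -> 0
  'mat' -> 0
  'dog' -> 4
  'his' -> 1

Encoded: [0, 2, 1, 3, 0, 0, 4, 1]


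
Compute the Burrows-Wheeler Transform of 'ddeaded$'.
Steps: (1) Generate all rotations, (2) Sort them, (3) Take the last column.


Rotations (sorted):
  0: $ddeaded -> last char: d
  1: aded$dde -> last char: e
  2: d$ddeade -> last char: e
  3: ddeaded$ -> last char: $
  4: deaded$d -> last char: d
  5: ded$ddea -> last char: a
  6: eaded$dd -> last char: d
  7: ed$ddead -> last char: d


BWT = dee$dadd


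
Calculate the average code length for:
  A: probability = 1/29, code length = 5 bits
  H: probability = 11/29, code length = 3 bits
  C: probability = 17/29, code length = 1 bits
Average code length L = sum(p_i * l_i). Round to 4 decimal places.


Weighted contributions p_i * l_i:
  A: (1/29) * 5 = 5/29
  H: (11/29) * 3 = 33/29
  C: (17/29) * 1 = 17/29
Sum = (5 + 33 + 17)/29 = 55/29

L = 55/29 = 1.8966 bits/symbol


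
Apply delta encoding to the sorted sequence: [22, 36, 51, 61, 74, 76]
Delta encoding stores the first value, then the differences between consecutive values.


First value: 22
Deltas:
  36 - 22 = 14
  51 - 36 = 15
  61 - 51 = 10
  74 - 61 = 13
  76 - 74 = 2


Delta encoded: [22, 14, 15, 10, 13, 2]


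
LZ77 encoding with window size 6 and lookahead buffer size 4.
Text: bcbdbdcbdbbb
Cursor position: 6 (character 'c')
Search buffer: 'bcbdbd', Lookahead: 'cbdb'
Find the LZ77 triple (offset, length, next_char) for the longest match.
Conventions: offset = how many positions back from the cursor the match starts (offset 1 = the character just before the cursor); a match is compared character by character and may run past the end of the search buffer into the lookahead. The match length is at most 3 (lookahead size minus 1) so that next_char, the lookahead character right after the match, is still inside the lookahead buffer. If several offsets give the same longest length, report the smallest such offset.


Try each offset into the search buffer:
  offset=1 (pos 5, char 'd'): match length 0
  offset=2 (pos 4, char 'b'): match length 0
  offset=3 (pos 3, char 'd'): match length 0
  offset=4 (pos 2, char 'b'): match length 0
  offset=5 (pos 1, char 'c'): match length 3
  offset=6 (pos 0, char 'b'): match length 0
Longest match has length 3 at offset 5.
next_char = character at position 6 + 3 = 9 -> 'b'

Best match: offset=5, length=3 (matching 'cbd' starting at position 1)
LZ77 triple: (5, 3, 'b')


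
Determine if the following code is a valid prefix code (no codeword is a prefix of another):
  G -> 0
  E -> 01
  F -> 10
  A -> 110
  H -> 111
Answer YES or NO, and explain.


Checking each pair (does one codeword prefix another?):
  G='0' vs E='01': prefix -- VIOLATION

NO -- this is NOT a valid prefix code. G (0) is a prefix of E (01).


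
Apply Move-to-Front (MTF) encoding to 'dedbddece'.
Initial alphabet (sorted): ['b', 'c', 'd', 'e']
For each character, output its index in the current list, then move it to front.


MTF encoding:
'd': index 2 in ['b', 'c', 'd', 'e'] -> ['d', 'b', 'c', 'e']
'e': index 3 in ['d', 'b', 'c', 'e'] -> ['e', 'd', 'b', 'c']
'd': index 1 in ['e', 'd', 'b', 'c'] -> ['d', 'e', 'b', 'c']
'b': index 2 in ['d', 'e', 'b', 'c'] -> ['b', 'd', 'e', 'c']
'd': index 1 in ['b', 'd', 'e', 'c'] -> ['d', 'b', 'e', 'c']
'd': index 0 in ['d', 'b', 'e', 'c'] -> ['d', 'b', 'e', 'c']
'e': index 2 in ['d', 'b', 'e', 'c'] -> ['e', 'd', 'b', 'c']
'c': index 3 in ['e', 'd', 'b', 'c'] -> ['c', 'e', 'd', 'b']
'e': index 1 in ['c', 'e', 'd', 'b'] -> ['e', 'c', 'd', 'b']


Output: [2, 3, 1, 2, 1, 0, 2, 3, 1]


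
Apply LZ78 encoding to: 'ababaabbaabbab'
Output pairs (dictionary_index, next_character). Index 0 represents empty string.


LZ78 encoding steps:
Dictionary: {0: ''}
Step 1: w='' (idx 0), next='a' -> output (0, 'a'), add 'a' as idx 1
Step 2: w='' (idx 0), next='b' -> output (0, 'b'), add 'b' as idx 2
Step 3: w='a' (idx 1), next='b' -> output (1, 'b'), add 'ab' as idx 3
Step 4: w='a' (idx 1), next='a' -> output (1, 'a'), add 'aa' as idx 4
Step 5: w='b' (idx 2), next='b' -> output (2, 'b'), add 'bb' as idx 5
Step 6: w='aa' (idx 4), next='b' -> output (4, 'b'), add 'aab' as idx 6
Step 7: w='b' (idx 2), next='a' -> output (2, 'a'), add 'ba' as idx 7
Step 8: w='b' (idx 2), end of input -> output (2, '')


Encoded: [(0, 'a'), (0, 'b'), (1, 'b'), (1, 'a'), (2, 'b'), (4, 'b'), (2, 'a'), (2, '')]


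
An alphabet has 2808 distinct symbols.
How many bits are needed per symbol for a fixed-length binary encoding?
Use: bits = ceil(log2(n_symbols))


log2(2808) = 11.4553
Bracket: 2^11 = 2048 < 2808 <= 2^12 = 4096
So ceil(log2(2808)) = 12

bits = ceil(log2(2808)) = ceil(11.4553) = 12 bits


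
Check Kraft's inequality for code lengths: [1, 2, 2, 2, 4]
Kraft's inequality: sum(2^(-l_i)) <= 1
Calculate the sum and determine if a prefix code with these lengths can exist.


Sum = 2^(-1) + 2^(-2) + 2^(-2) + 2^(-2) + 2^(-4)
    = 0.5 + 0.25 + 0.25 + 0.25 + 0.0625
    = 21/16 = 1.3125
Since 1.3125 > 1, Kraft's inequality is NOT satisfied.
A prefix code with these lengths CANNOT exist.

Kraft sum = 1.3125. Not satisfied.


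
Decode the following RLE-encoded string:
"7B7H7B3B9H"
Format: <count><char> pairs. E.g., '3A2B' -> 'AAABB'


Expanding each <count><char> pair:
  7B -> 'BBBBBBB'
  7H -> 'HHHHHHH'
  7B -> 'BBBBBBB'
  3B -> 'BBB'
  9H -> 'HHHHHHHHH'

Decoded = BBBBBBBHHHHHHHBBBBBBBBBBHHHHHHHHH


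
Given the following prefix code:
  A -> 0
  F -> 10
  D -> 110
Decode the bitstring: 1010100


Decoding step by step:
Bits 10 -> F
Bits 10 -> F
Bits 10 -> F
Bits 0 -> A


Decoded message: FFFA


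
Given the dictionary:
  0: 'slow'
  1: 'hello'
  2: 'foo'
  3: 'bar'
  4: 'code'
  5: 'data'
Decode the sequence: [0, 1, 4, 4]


Look up each index in the dictionary:
  0 -> 'slow'
  1 -> 'hello'
  4 -> 'code'
  4 -> 'code'

Decoded: "slow hello code code"


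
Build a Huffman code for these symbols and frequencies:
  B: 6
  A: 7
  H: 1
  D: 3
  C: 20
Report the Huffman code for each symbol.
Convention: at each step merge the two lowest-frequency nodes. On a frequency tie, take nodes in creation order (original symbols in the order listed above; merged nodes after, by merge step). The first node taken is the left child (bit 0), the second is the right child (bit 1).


Huffman tree construction:
Step 1: Merge H(1) + D(3) = 4
Step 2: Merge (H+D)(4) + B(6) = 10
Step 3: Merge A(7) + ((H+D)+B)(10) = 17
Step 4: Merge (A+((H+D)+B))(17) + C(20) = 37
Read each symbol's code off the tree from the root (left child = 0, right child = 1).

Codes:
  B: 011 (length 3)
  A: 00 (length 2)
  H: 0100 (length 4)
  D: 0101 (length 4)
  C: 1 (length 1)
Average code length: 68/37 = 1.8378 bits/symbol


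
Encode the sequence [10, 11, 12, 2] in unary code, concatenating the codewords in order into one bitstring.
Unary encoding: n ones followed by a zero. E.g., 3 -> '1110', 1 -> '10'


Encode each number as n ones followed by a terminating 0:
  10 -> 11111111110 (11 bits)
  11 -> 111111111110 (12 bits)
  12 -> 1111111111110 (13 bits)
  2 -> 110 (3 bits)
Total length = 11 + 12 + 13 + 3 = 39 bits.

Unary([10, 11, 12, 2]) = 111111111101111111111101111111111110110 (39 bits)


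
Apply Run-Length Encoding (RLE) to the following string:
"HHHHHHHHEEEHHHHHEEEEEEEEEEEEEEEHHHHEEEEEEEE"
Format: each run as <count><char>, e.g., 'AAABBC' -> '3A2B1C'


Scanning runs left to right:
  i=0: run of 'H' x 8 -> '8H'
  i=8: run of 'E' x 3 -> '3E'
  i=11: run of 'H' x 5 -> '5H'
  i=16: run of 'E' x 15 -> '15E'
  i=31: run of 'H' x 4 -> '4H'
  i=35: run of 'E' x 8 -> '8E'

RLE = 8H3E5H15E4H8E


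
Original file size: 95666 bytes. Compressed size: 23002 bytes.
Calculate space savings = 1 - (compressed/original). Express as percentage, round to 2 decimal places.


ratio = compressed/original = 23002/95666 = 0.240441
savings = 1 - ratio = 1 - 0.240441 = 0.759559
as a percentage: 0.759559 * 100 = 75.96%

Space savings = 1 - 23002/95666 = 75.96%


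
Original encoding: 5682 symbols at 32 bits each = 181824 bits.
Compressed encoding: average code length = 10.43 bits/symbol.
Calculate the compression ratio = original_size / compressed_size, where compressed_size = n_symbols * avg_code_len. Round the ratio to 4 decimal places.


original_size = n_symbols * orig_bits = 5682 * 32 = 181824 bits
compressed_size = n_symbols * avg_code_len = 5682 * 10.43 = 59263.26 bits
ratio = original_size / compressed_size = 181824 / 59263.26 = 3.0681

Compression ratio = 3.0681


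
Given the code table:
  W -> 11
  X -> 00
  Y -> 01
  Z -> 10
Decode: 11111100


Decoding:
11 -> W
11 -> W
11 -> W
00 -> X


Result: WWWX


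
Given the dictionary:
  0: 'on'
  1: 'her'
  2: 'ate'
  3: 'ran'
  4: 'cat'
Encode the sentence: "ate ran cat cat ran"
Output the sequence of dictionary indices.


Look up each word in the dictionary:
  'ate' -> 2
  'ran' -> 3
  'cat' -> 4
  'cat' -> 4
  'ran' -> 3

Encoded: [2, 3, 4, 4, 3]


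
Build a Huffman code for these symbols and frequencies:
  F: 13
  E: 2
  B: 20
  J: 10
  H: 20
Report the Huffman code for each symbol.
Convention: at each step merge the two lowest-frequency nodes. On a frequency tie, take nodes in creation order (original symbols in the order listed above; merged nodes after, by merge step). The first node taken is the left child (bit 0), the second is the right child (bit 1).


Huffman tree construction:
Step 1: Merge E(2) + J(10) = 12
Step 2: Merge (E+J)(12) + F(13) = 25
Step 3: Merge B(20) + H(20) = 40
Step 4: Merge ((E+J)+F)(25) + (B+H)(40) = 65
Read each symbol's code off the tree from the root (left child = 0, right child = 1).

Codes:
  F: 01 (length 2)
  E: 000 (length 3)
  B: 10 (length 2)
  J: 001 (length 3)
  H: 11 (length 2)
Average code length: 142/65 = 2.1846 bits/symbol


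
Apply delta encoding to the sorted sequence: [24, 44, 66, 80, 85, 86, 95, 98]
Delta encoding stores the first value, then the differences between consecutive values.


First value: 24
Deltas:
  44 - 24 = 20
  66 - 44 = 22
  80 - 66 = 14
  85 - 80 = 5
  86 - 85 = 1
  95 - 86 = 9
  98 - 95 = 3


Delta encoded: [24, 20, 22, 14, 5, 1, 9, 3]


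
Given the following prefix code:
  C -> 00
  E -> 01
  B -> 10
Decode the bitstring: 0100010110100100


Decoding step by step:
Bits 01 -> E
Bits 00 -> C
Bits 01 -> E
Bits 01 -> E
Bits 10 -> B
Bits 10 -> B
Bits 01 -> E
Bits 00 -> C


Decoded message: ECEEBBEC


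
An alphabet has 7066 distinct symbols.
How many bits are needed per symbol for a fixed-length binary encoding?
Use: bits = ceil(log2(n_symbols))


log2(7066) = 12.7867
Bracket: 2^12 = 4096 < 7066 <= 2^13 = 8192
So ceil(log2(7066)) = 13

bits = ceil(log2(7066)) = ceil(12.7867) = 13 bits


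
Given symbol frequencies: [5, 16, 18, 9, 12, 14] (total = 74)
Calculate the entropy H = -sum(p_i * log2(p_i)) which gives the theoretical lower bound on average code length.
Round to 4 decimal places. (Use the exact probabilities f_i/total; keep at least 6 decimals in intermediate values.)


Per-symbol terms -p_i * log2(p_i) with p_i = f_i/74:
  p = 5/74 = 0.067568: log2(p) = -3.887525, -p*log2(p) = 0.262671
  p = 16/74 = 0.216216: log2(p) = -2.209453, -p*log2(p) = 0.477720
  p = 18/74 = 0.243243: log2(p) = -2.039528, -p*log2(p) = 0.496101
  p = 9/74 = 0.121622: log2(p) = -3.039528, -p*log2(p) = 0.369672
  p = 12/74 = 0.162162: log2(p) = -2.624491, -p*log2(p) = 0.425593
  p = 14/74 = 0.189189: log2(p) = -2.402098, -p*log2(p) = 0.454451
H = 0.262671 + 0.477720 + 0.496101 + 0.369672 + 0.425593 + 0.454451 = 2.486208

H = 2.4862 bits/symbol


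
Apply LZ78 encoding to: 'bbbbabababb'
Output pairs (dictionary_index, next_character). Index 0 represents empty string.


LZ78 encoding steps:
Dictionary: {0: ''}
Step 1: w='' (idx 0), next='b' -> output (0, 'b'), add 'b' as idx 1
Step 2: w='b' (idx 1), next='b' -> output (1, 'b'), add 'bb' as idx 2
Step 3: w='b' (idx 1), next='a' -> output (1, 'a'), add 'ba' as idx 3
Step 4: w='ba' (idx 3), next='b' -> output (3, 'b'), add 'bab' as idx 4
Step 5: w='' (idx 0), next='a' -> output (0, 'a'), add 'a' as idx 5
Step 6: w='bb' (idx 2), end of input -> output (2, '')


Encoded: [(0, 'b'), (1, 'b'), (1, 'a'), (3, 'b'), (0, 'a'), (2, '')]


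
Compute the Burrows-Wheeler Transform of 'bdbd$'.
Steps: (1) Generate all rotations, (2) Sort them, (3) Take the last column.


Rotations (sorted):
  0: $bdbd -> last char: d
  1: bd$bd -> last char: d
  2: bdbd$ -> last char: $
  3: d$bdb -> last char: b
  4: dbd$b -> last char: b


BWT = dd$bb


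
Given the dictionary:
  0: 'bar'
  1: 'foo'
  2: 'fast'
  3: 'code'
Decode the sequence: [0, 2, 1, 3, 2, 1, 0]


Look up each index in the dictionary:
  0 -> 'bar'
  2 -> 'fast'
  1 -> 'foo'
  3 -> 'code'
  2 -> 'fast'
  1 -> 'foo'
  0 -> 'bar'

Decoded: "bar fast foo code fast foo bar"


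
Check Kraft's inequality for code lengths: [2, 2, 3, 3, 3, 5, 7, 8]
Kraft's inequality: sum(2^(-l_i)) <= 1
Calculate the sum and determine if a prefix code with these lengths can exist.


Sum = 2^(-2) + 2^(-2) + 2^(-3) + 2^(-3) + 2^(-3) + 2^(-5) + 2^(-7) + 2^(-8)
    = 0.25 + 0.25 + 0.125 + 0.125 + 0.125 + 0.03125 + 0.0078125 + 0.00390625
    = 235/256 = 0.91796875
Since 0.91796875 <= 1, Kraft's inequality IS satisfied.
A prefix code with these lengths CAN exist.

Kraft sum = 0.91796875. Satisfied.


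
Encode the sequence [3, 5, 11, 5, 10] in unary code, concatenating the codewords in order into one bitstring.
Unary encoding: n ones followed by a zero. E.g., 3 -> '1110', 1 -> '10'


Encode each number as n ones followed by a terminating 0:
  3 -> 1110 (4 bits)
  5 -> 111110 (6 bits)
  11 -> 111111111110 (12 bits)
  5 -> 111110 (6 bits)
  10 -> 11111111110 (11 bits)
Total length = 4 + 6 + 12 + 6 + 11 = 39 bits.

Unary([3, 5, 11, 5, 10]) = 111011111011111111111011111011111111110 (39 bits)


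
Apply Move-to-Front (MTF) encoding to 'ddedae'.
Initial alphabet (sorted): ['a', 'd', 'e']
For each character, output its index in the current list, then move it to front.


MTF encoding:
'd': index 1 in ['a', 'd', 'e'] -> ['d', 'a', 'e']
'd': index 0 in ['d', 'a', 'e'] -> ['d', 'a', 'e']
'e': index 2 in ['d', 'a', 'e'] -> ['e', 'd', 'a']
'd': index 1 in ['e', 'd', 'a'] -> ['d', 'e', 'a']
'a': index 2 in ['d', 'e', 'a'] -> ['a', 'd', 'e']
'e': index 2 in ['a', 'd', 'e'] -> ['e', 'a', 'd']


Output: [1, 0, 2, 1, 2, 2]


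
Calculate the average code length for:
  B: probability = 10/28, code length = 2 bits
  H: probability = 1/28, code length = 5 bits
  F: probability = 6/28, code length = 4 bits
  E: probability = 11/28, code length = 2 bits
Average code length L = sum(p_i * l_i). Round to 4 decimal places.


Weighted contributions p_i * l_i:
  B: (10/28) * 2 = 20/28
  H: (1/28) * 5 = 5/28
  F: (6/28) * 4 = 24/28
  E: (11/28) * 2 = 22/28
Sum = (20 + 5 + 24 + 22)/28 = 71/28

L = 71/28 = 2.5357 bits/symbol


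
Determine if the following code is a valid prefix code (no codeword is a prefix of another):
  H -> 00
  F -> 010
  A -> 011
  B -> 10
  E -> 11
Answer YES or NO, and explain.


Checking each pair (does one codeword prefix another?):
  H='00' vs F='010': no prefix
  H='00' vs A='011': no prefix
  H='00' vs B='10': no prefix
  H='00' vs E='11': no prefix
  F='010' vs H='00': no prefix
  F='010' vs A='011': no prefix
  F='010' vs B='10': no prefix
  F='010' vs E='11': no prefix
  A='011' vs H='00': no prefix
  A='011' vs F='010': no prefix
  A='011' vs B='10': no prefix
  A='011' vs E='11': no prefix
  B='10' vs H='00': no prefix
  B='10' vs F='010': no prefix
  B='10' vs A='011': no prefix
  B='10' vs E='11': no prefix
  E='11' vs H='00': no prefix
  E='11' vs F='010': no prefix
  E='11' vs A='011': no prefix
  E='11' vs B='10': no prefix
No violation found over all pairs.

YES -- this is a valid prefix code. No codeword is a prefix of any other codeword.


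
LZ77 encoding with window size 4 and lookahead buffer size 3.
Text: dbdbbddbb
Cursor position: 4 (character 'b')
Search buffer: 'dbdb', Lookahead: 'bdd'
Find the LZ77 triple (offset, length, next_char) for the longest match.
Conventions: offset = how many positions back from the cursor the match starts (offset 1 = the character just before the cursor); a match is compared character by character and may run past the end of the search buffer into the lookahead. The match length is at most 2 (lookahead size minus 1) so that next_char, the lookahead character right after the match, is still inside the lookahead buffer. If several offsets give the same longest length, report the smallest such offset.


Try each offset into the search buffer:
  offset=1 (pos 3, char 'b'): match length 1
  offset=2 (pos 2, char 'd'): match length 0
  offset=3 (pos 1, char 'b'): match length 2
  offset=4 (pos 0, char 'd'): match length 0
Longest match has length 2 at offset 3.
next_char = character at position 4 + 2 = 6 -> 'd'

Best match: offset=3, length=2 (matching 'bd' starting at position 1)
LZ77 triple: (3, 2, 'd')


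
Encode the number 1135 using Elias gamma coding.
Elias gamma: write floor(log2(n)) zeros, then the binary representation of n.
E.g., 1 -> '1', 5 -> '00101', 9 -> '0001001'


num_bits = floor(log2(1135)) + 1 = 11
leading_zeros = num_bits - 1 = 10
binary(1135) = 10001101111

Elias gamma(1135) = '0000000000' + '10001101111' = 000000000010001101111 (21 bits)


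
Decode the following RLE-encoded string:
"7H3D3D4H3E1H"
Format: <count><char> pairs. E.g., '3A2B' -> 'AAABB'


Expanding each <count><char> pair:
  7H -> 'HHHHHHH'
  3D -> 'DDD'
  3D -> 'DDD'
  4H -> 'HHHH'
  3E -> 'EEE'
  1H -> 'H'

Decoded = HHHHHHHDDDDDDHHHHEEEH


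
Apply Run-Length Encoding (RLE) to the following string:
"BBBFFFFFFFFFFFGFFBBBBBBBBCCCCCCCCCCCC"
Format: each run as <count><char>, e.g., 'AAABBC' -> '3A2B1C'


Scanning runs left to right:
  i=0: run of 'B' x 3 -> '3B'
  i=3: run of 'F' x 11 -> '11F'
  i=14: run of 'G' x 1 -> '1G'
  i=15: run of 'F' x 2 -> '2F'
  i=17: run of 'B' x 8 -> '8B'
  i=25: run of 'C' x 12 -> '12C'

RLE = 3B11F1G2F8B12C


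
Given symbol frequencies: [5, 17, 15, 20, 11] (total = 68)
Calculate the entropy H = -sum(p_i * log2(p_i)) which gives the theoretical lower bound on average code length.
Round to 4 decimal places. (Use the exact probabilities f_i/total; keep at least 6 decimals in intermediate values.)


Per-symbol terms -p_i * log2(p_i) with p_i = f_i/68:
  p = 5/68 = 0.073529: log2(p) = -3.765535, -p*log2(p) = 0.276878
  p = 17/68 = 0.250000: log2(p) = -2.000000, -p*log2(p) = 0.500000
  p = 15/68 = 0.220588: log2(p) = -2.180572, -p*log2(p) = 0.481009
  p = 20/68 = 0.294118: log2(p) = -1.765535, -p*log2(p) = 0.519275
  p = 11/68 = 0.161765: log2(p) = -2.628031, -p*log2(p) = 0.425123
H = 0.276878 + 0.500000 + 0.481009 + 0.519275 + 0.425123 = 2.202285

H = 2.2023 bits/symbol


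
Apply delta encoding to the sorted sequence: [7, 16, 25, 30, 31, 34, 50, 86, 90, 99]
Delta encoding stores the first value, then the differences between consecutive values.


First value: 7
Deltas:
  16 - 7 = 9
  25 - 16 = 9
  30 - 25 = 5
  31 - 30 = 1
  34 - 31 = 3
  50 - 34 = 16
  86 - 50 = 36
  90 - 86 = 4
  99 - 90 = 9


Delta encoded: [7, 9, 9, 5, 1, 3, 16, 36, 4, 9]


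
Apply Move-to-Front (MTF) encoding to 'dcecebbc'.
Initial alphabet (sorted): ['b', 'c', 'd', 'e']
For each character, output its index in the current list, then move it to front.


MTF encoding:
'd': index 2 in ['b', 'c', 'd', 'e'] -> ['d', 'b', 'c', 'e']
'c': index 2 in ['d', 'b', 'c', 'e'] -> ['c', 'd', 'b', 'e']
'e': index 3 in ['c', 'd', 'b', 'e'] -> ['e', 'c', 'd', 'b']
'c': index 1 in ['e', 'c', 'd', 'b'] -> ['c', 'e', 'd', 'b']
'e': index 1 in ['c', 'e', 'd', 'b'] -> ['e', 'c', 'd', 'b']
'b': index 3 in ['e', 'c', 'd', 'b'] -> ['b', 'e', 'c', 'd']
'b': index 0 in ['b', 'e', 'c', 'd'] -> ['b', 'e', 'c', 'd']
'c': index 2 in ['b', 'e', 'c', 'd'] -> ['c', 'b', 'e', 'd']


Output: [2, 2, 3, 1, 1, 3, 0, 2]


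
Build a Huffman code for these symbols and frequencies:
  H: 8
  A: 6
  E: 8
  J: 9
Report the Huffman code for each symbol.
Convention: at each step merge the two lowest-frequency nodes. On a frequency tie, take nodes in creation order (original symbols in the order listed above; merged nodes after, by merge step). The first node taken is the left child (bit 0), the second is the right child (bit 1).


Huffman tree construction:
Step 1: Merge A(6) + H(8) = 14
Step 2: Merge E(8) + J(9) = 17
Step 3: Merge (A+H)(14) + (E+J)(17) = 31
Read each symbol's code off the tree from the root (left child = 0, right child = 1).

Codes:
  H: 01 (length 2)
  A: 00 (length 2)
  E: 10 (length 2)
  J: 11 (length 2)
Average code length: 62/31 = 2.0000 bits/symbol


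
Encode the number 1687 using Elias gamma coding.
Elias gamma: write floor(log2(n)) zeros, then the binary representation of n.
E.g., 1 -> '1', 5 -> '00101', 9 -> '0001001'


num_bits = floor(log2(1687)) + 1 = 11
leading_zeros = num_bits - 1 = 10
binary(1687) = 11010010111

Elias gamma(1687) = '0000000000' + '11010010111' = 000000000011010010111 (21 bits)


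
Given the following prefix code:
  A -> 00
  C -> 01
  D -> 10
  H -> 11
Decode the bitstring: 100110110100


Decoding step by step:
Bits 10 -> D
Bits 01 -> C
Bits 10 -> D
Bits 11 -> H
Bits 01 -> C
Bits 00 -> A


Decoded message: DCDHCA
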